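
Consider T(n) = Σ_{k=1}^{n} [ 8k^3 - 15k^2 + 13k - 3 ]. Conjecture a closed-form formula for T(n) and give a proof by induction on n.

We claim T(n) = n(2n + 1)(n^2 - n + 1) for all n ≥ 1.
For the base case n = 1: T(1) = 3, and the closed form gives 3. They agree.
Inductive step: suppose the statement holds for some k ≥ 1, so T(k) = k(2k^3 - k^2 + k + 1).
Then T(k+1) = T(k) + (8k^3 + 9k^2 + 7k + 3) = (k(2k^3 - k^2 + k + 1)) + (8k^3 + 9k^2 + 7k + 3).
Simplifying, T(k+1) = (k + 1)(2k + 3)(k^2 + k + 1) = (k+1)(2(k+1) + 1)((k+1)^2 - (k+1) + 1),
which is the closed form with n = k+1.
By induction, the statement is established for all n ≥ 1.

T(n) = n(2n + 1)(n^2 - n + 1)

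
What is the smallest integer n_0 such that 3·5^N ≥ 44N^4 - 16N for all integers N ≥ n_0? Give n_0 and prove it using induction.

n_0 = 7

At N = 6: 46875 < 56928, so the inequality fails and n_0 ≥ 7. We prove 3·5^N ≥ 44N^4 - 16N for all N ≥ 7.
When N = 7: 3·5^N = 234375 and 44N^4 - 16N = 105532, so 234375 ≥ 105532.
Inductive step: suppose the statement holds for some r ≥ 7, so 3·5^r ≥ 44r^4 - 16r.
Then 3·5^(r + 1) = 5·(3·5^r) ≥ 5·(44r^4 - 16r).
Also, for r ≥ 7 we have 5·(44r^4 - 16r) ≥ 44(r+1)^4 - 16(r+1), since 5·(44r^4 - 16r) − (44(r+1)^4 - 16(r+1)) = 176r^4 - 176r^3 - 264r^2 - 240r - 28, which is nonnegative for all r ≥ 7.
Combining, 3·5^(r + 1) ≥ 44(r+1)^4 - 16(r+1).
By induction, the statement is established for all N ≥ 7.
Hence the smallest such n_0 is 7.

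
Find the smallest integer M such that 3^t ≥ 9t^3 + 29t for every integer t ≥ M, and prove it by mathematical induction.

M = 8

At t = 7: 2187 < 3290, so the inequality fails and M ≥ 8. We prove 3^t ≥ 9t^3 + 29t for all t ≥ 8.
When t = 8: 3^t = 6561 and 9t^3 + 29t = 4840, so 6561 ≥ 4840.
Inductive step: assume the claim holds for t = r, so 3^r ≥ 9r^3 + 29r.
Then 3^(r + 1) = 3·(3^r) ≥ 3·(9r^3 + 29r).
Also, for r ≥ 8 we have 3·(9r^3 + 29r) ≥ 9(r+1)^3 + 29(r+1), since 3·(9r^3 + 29r) − (9(r+1)^3 + 29(r+1)) = 18r^3 - 27r^2 + 31r - 38, which is nonnegative for all r ≥ 8.
Combining, 3^(r + 1) ≥ 9(r+1)^3 + 29(r+1).
By the principle of mathematical induction, the result holds for all t ≥ 8.
Hence the smallest such M is 8.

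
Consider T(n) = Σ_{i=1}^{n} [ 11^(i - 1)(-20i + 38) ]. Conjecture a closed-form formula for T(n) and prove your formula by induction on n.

T(n) = 2·11^n(-n + 2) - 4

We claim T(n) = 2·11^n(-n + 2) - 4 for all n ≥ 1.
Base case (n = 1): T(1) = 18, and the closed form gives 18. They agree.
Suppose the result is true for n = i, so T(i) = 2·11^i(-i + 2) - 4.
Then T(i+1) = T(i) + (11^i(-20i + 18)) = (2·11^i(-i + 2) - 4) + (11^i(-20i + 18)).
Simplifying, T(i+1) = -22·11^i·i + 22·11^i - 4 = 2·11^(i+1)(-(i+1) + 2) - 4,
which is the closed form with n = i+1.
By induction, the statement is established for all n ≥ 1.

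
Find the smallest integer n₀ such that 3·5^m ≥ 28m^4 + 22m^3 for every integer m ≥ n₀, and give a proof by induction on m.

At m = 5: 9375 < 20250, so the inequality fails and n₀ ≥ 6. We prove 3·5^m ≥ 28m^4 + 22m^3 for all m ≥ 6.
Base step (m = 6): 3·5^m = 46875 and 28m^4 + 22m^3 = 41040, so 46875 ≥ 41040.
For the inductive step, assume it holds for an arbitrary i ≥ 6, so 3·5^i ≥ 28i^4 + 22i^3.
Then 3·5^(i + 1) = 5·(3·5^i) ≥ 5·(28i^4 + 22i^3).
Also, for i ≥ 6 we have 5·(28i^4 + 22i^3) ≥ 28(i+1)^4 + 22(i+1)^3, since 5·(28i^4 + 22i^3) − (28(i+1)^4 + 22(i+1)^3) = 112i^4 - 24i^3 - 234i^2 - 178i - 50, which is nonnegative for all i ≥ 6.
Combining, 3·5^(i + 1) ≥ 28(i+1)^4 + 22(i+1)^3.
By the principle of mathematical induction, the result holds for all m ≥ 6.
Hence the smallest such n₀ is 6.

n₀ = 6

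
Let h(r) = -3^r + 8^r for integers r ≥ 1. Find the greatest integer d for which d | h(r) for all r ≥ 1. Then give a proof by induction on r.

Computing the first values: h(1) = 5 and h(2) = 55; gcd(5, 55) = 5, so d ≤ 5.
We prove 5 | -3^r + 8^r for all r ≥ 1 by induction on r.
For the base case r = 1: h(1) = 5 = 5·(1), so 5 | h(1).
Inductive step: suppose the statement holds for some p ≥ 1, i.e. 5 | h(p). Then
8^{p+1} − 3^{p+1} = 8·8^p − 3·3^p = 8·(8^p − 3^p) + (5)·3^p. The first term is divisible by 5 by the inductive hypothesis, and the second term (5)·3^p is divisible by 5 since 5 | 5. Hence 5 | h(p+1).
By induction, the statement is established for all r ≥ 1.
Therefore the largest such d is 5.

d = 5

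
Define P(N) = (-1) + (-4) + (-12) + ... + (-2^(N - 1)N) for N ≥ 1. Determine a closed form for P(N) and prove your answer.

We claim P(N) = 2^N(-N + 1) - 1 for all N ≥ 1.
Base step (N = 1): P(1) = -1, and the closed form gives -1. They agree.
Inductive step: suppose the statement holds for some i ≥ 1, so P(i) = 2^i(-i + 1) - 1.
Then P(i+1) = P(i) + (2^i(-i - 1)) = (2^i(-i + 1) - 1) + (2^i(-i - 1)).
Simplifying, P(i+1) = -2·2^i·i - 1 = 2^(i+1)(-(i+1) + 1) - 1,
which is the closed form with N = i+1.
This completes the induction.

P(N) = 2^N(-N + 1) - 1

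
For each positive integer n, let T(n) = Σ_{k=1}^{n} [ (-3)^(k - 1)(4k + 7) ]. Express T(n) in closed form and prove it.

We claim T(n) = -(-3)^n(n + 2) + 2 for all n ≥ 1.
Base step (n = 1): T(1) = 11, and the closed form gives 11. They agree.
Inductive step: assume the claim holds for n = k, so T(k) = -(-3)^k(k + 2) + 2.
Then T(k+1) = T(k) + ((-3)^k(4k + 11)) = (-(-3)^k(k + 2) + 2) + ((-3)^k(4k + 11)).
Simplifying, T(k+1) = -(-3)^(k + 1)k + (-3)^(k + 2) + 2 = -(-3)^(k+1)((k+1) + 2) + 2,
which is the closed form with n = k+1.
By induction, the statement is established for all n ≥ 1.

T(n) = -(-3)^n(n + 2) + 2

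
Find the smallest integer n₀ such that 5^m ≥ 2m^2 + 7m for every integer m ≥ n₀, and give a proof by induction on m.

n₀ = 2

At m = 1: 5 < 9, so the inequality fails and n₀ ≥ 2. We prove 5^m ≥ 2m^2 + 7m for all m ≥ 2.
For the base case m = 2: 5^m = 25 and 2m^2 + 7m = 22, so 25 ≥ 22.
Inductive step: suppose the statement holds for some p ≥ 2, so 5^p ≥ 2p^2 + 7p.
Then 5^(p + 1) = 5·(5^p) ≥ 5·(2p^2 + 7p).
Also, for p ≥ 2 we have 5·(2p^2 + 7p) ≥ 2(p+1)^2 + 7(p+1), since 5·(2p^2 + 7p) − (2(p+1)^2 + 7(p+1)) = 8p^2 + 24p - 9, which is nonnegative for all p ≥ 2.
Combining, 5^(p + 1) ≥ 2(p+1)^2 + 7(p+1).
By the principle of mathematical induction, the result holds for all m ≥ 2.
Hence the smallest such n₀ is 2.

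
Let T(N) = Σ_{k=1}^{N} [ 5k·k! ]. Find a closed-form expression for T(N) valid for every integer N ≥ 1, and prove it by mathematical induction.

T(N) = 5(N + 1)! - 5

We claim T(N) = 5(N + 1)! - 5 for all N ≥ 1.
Base case (N = 1): T(1) = 5, and the closed form gives 5. They agree.
For the inductive step, assume it holds for an arbitrary k ≥ 1, so T(k) = 5(k + 1)! - 5.
Then T(k+1) = T(k) + (5(k + 1)(k + 1)!) = (5(k + 1)! - 5) + (5(k + 1)(k + 1)!).
Simplifying, T(k+1) = 5((k+1) + 1)! - 5,
which is the closed form with N = k+1.
This completes the induction.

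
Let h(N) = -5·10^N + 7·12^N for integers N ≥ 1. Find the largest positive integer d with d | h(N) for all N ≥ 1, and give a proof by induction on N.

d = 2

Computing the first values: h(1) = 34 and h(2) = 508; gcd(34, 508) = 2, so d ≤ 2.
We prove 2 | -5·10^N + 7·12^N for all N ≥ 1 by induction on N.
Base case (N = 1): h(1) = 34 = 2·(17), so 2 | h(1).
Inductive step: assume the claim holds for N = i, i.e. 2 | h(i). Then
h(i+1) − 12·h(i) = (-5·10^(i+1) + 7·12^(i+1)) − 12·(-5·10^i + 7·12^i) = (-5)·10^i·(10 − 12) = (10)·10^i. Since 2 | h(i) by the inductive hypothesis, 2 | 12·h(i); and 2 | 10 since 10 = 2·5. Therefore 2 | h(i+1).
By induction, the statement is established for all N ≥ 1.
Therefore the largest such d is 2.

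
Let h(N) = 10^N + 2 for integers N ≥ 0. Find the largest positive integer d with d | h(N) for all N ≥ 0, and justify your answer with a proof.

d = 3

Computing the first values: h(0) = 3 and h(1) = 12; gcd(3, 12) = 3, so d ≤ 3.
We prove 3 | 10^N + 2 for all N ≥ 0 by induction on N.
Base case (N = 0): h(0) = 3 = 3·(1), so 3 | h(0).
Inductive step: assume the claim holds for N = k, i.e. 3 | h(k). Then
h(k+1) = 10^(k+1) + 2 = 10·(10^k + 2) - 18 = 10·h(k) - 18. The first term is divisible by 3 by the inductive hypothesis, and -18 is divisible by 3. Hence 3 | h(k+1).
By induction, the statement is established for all N ≥ 0.
Therefore the largest such d is 3.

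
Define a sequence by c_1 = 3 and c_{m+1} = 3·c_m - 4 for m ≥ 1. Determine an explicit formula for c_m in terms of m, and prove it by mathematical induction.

Computing the first terms: c_1 = 3, c_2 = 5, c_3 = 11. This suggests c_m = 3^(m - 1) + 2.
For the base case m = 1: the formula gives 3 = 3 = c_1.
For the inductive step, assume it holds for an arbitrary p ≥ 1, so c_p = 3^(p - 1) + 2.
Then c_{p+1} = 3·c_p - 4 = 3·(3^(p - 1) + 2) - 4 = 3^p + 2 = 3^((p+1) - 1) + 2,
which is the claimed formula at m = p+1.
By induction, the statement is established for all m ≥ 1.

c_m = 3^(m - 1) + 2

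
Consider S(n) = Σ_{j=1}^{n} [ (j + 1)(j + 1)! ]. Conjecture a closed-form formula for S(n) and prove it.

We claim S(n) = (n + 2)! - 2 for all n ≥ 1.
When n = 1: S(1) = 4, and the closed form gives 4. They agree.
For the inductive step, assume it holds for an arbitrary j ≥ 1, so S(j) = (j + 2)! - 2.
Then S(j+1) = S(j) + ((j + 2)(j + 2)!) = ((j + 2)! - 2) + ((j + 2)(j + 2)!).
Simplifying, S(j+1) = ((j+1) + 2)! - 2,
which is the closed form with n = j+1.
This completes the induction.

S(n) = (n + 2)! - 2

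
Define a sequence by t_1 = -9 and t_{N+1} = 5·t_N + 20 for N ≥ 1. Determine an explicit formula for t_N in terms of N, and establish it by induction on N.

t_N = -4·5^(N - 1) - 5

Computing the first terms: t_1 = -9, t_2 = -25, t_3 = -105. This suggests t_N = -4·5^(N - 1) - 5.
Base case (N = 1): the formula gives -9 = -9 = t_1.
Inductive step: assume the claim holds for N = i, so t_i = -4·5^(i - 1) - 5.
Then t_{i+1} = 5·t_i + 20 = 5·(-4·5^(i - 1) - 5) + 20 = -4·5^i - 5 = -4·5^((i+1) - 1) - 5,
which is the claimed formula at N = i+1.
This completes the induction.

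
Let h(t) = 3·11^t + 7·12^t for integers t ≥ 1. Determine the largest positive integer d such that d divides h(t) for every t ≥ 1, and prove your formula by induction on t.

d = 3

Computing the first values: h(1) = 117 and h(2) = 1371; gcd(117, 1371) = 3, so d ≤ 3.
We prove 3 | 3·11^t + 7·12^t for all t ≥ 1 by induction on t.
Base case (t = 1): h(1) = 117 = 3·(39), so 3 | h(1).
Suppose the result is true for t = i, i.e. 3 | h(i). Then
h(i+1) − 12·h(i) = (3·11^(i+1) + 7·12^(i+1)) − 12·(3·11^i + 7·12^i) = (3)·11^i·(11 − 12) = (-3)·11^i. Since 3 | h(i) by the inductive hypothesis, 3 | 12·h(i); and 3 | -3 since -3 = 3·-1. Therefore 3 | h(i+1).
By induction, the statement is established for all t ≥ 1.
Therefore the largest such d is 3.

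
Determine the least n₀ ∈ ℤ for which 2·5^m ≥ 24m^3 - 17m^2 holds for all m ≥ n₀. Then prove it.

At m = 4: 1250 < 1264, so the inequality fails and n₀ ≥ 5. We prove 2·5^m ≥ 24m^3 - 17m^2 for all m ≥ 5.
Base case (m = 5): 2·5^m = 6250 and 24m^3 - 17m^2 = 2575, so 6250 ≥ 2575.
For the inductive step, assume it holds for an arbitrary r ≥ 5, so 2·5^r ≥ 24r^3 - 17r^2.
Then 2·5^(r + 1) = 5·(2·5^r) ≥ 5·(24r^3 - 17r^2).
Also, for r ≥ 5 we have 5·(24r^3 - 17r^2) ≥ 24(r+1)^3 - 17(r+1)^2, since 5·(24r^3 - 17r^2) − (24(r+1)^3 - 17(r+1)^2) = 96r^3 - 140r^2 - 38r - 7, which is nonnegative for all r ≥ 5.
Combining, 2·5^(r + 1) ≥ 24(r+1)^3 - 17(r+1)^2.
By induction, the statement is established for all m ≥ 5.
Hence the smallest such n₀ is 5.

n₀ = 5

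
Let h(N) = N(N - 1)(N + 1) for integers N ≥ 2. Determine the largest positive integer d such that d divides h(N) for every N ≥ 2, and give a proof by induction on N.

Computing the first values: h(2) = 6 and h(3) = 24; gcd(6, 24) = 6, so d ≤ 6.
We prove 6 | N(N - 1)(N + 1) for all N ≥ 2 by induction on N.
For the base case N = 2: h(2) = 6 = 6·(1), so 6 | h(2).
Suppose the result is true for N = j, i.e. 6 | h(j). Then
h(j+1) − h(j) = j·(j+1)·(j+2) − (j-1)·j·(j+1) = j·(j+1)·[(j+2) − (j-1)] = 3·j·(j+1). The product of 2 consecutive integers is divisible by (2)! = 2, so h(j+1) − h(j) is divisible by 3·2 = 6. By the inductive hypothesis 6 | h(j), hence 6 | h(j+1).
This completes the induction.
Therefore the largest such d is 6.

d = 6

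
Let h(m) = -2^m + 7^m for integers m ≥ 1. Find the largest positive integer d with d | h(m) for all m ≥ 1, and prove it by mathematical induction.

Computing the first values: h(1) = 5 and h(2) = 45; gcd(5, 45) = 5, so d ≤ 5.
We prove 5 | -2^m + 7^m for all m ≥ 1 by induction on m.
Base case (m = 1): h(1) = 5 = 5·(1), so 5 | h(1).
For the inductive step, assume it holds for an arbitrary i ≥ 1, i.e. 5 | h(i). Then
7^{i+1} − 2^{i+1} = 7·7^i − 2·2^i = 7·(7^i − 2^i) + (5)·2^i. The first term is divisible by 5 by the inductive hypothesis, and the second term (5)·2^i is divisible by 5 since 5 | 5. Hence 5 | h(i+1).
By the principle of mathematical induction, the result holds for all m ≥ 1.
Therefore the largest such d is 5.

d = 5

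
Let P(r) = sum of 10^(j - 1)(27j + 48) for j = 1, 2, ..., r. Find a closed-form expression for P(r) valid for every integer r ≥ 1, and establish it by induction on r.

We claim P(r) = 10^r(3r + 5) - 5 for all r ≥ 1.
For the base case r = 1: P(1) = 75, and the closed form gives 75. They agree.
For the inductive step, assume it holds for an arbitrary j ≥ 1, so P(j) = 10^j(3j + 5) - 5.
Then P(j+1) = P(j) + (10^j(27j + 75)) = (10^j(3j + 5) - 5) + (10^j(27j + 75)).
Simplifying, P(j+1) = 30·10^j·j + 80·10^j - 5 = 10^(j+1)(3(j+1) + 5) - 5,
which is the closed form with r = j+1.
By induction, the statement is established for all r ≥ 1.

P(r) = 10^r(3r + 5) - 5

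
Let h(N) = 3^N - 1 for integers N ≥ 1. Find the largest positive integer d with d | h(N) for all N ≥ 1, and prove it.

Computing the first values: h(1) = 2 and h(2) = 8; gcd(2, 8) = 2, so d ≤ 2.
We prove 2 | 3^N - 1 for all N ≥ 1 by induction on N.
For the base case N = 1: h(1) = 2 = 2·(1), so 2 | h(1).
Inductive step: assume the claim holds for N = k, i.e. 2 | h(k). Then
3^{k+1} − 1^{k+1} = 3·3^k − 1·1^k = 3·(3^k − 1^k) + (2)·1^k. The first term is divisible by 2 by the inductive hypothesis, and the second term (2)·1^k is divisible by 2 since 2 | 2. Hence 2 | h(k+1).
By the principle of mathematical induction, the result holds for all N ≥ 1.
Therefore the largest such d is 2.

d = 2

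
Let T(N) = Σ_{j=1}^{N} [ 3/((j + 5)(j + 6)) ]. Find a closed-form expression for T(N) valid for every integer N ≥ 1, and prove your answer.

T(N) = N/(2(N + 6))

We claim T(N) = N/(2(N + 6)) for all N ≥ 1.
Base case (N = 1): T(1) = 1/14, and the closed form gives 1/14. They agree.
For the inductive step, assume it holds for an arbitrary j ≥ 1, so T(j) = j/(2(j + 6)).
Then T(j+1) = T(j) + (3/((j + 6)(j + 7))) = (j/(2(j + 6))) + (3/((j + 6)(j + 7))).
Simplifying, T(j+1) = (j + 1)/(2(j + 7)) = (j+1)/(2((j+1) + 6)),
which is the closed form with N = j+1.
This completes the induction.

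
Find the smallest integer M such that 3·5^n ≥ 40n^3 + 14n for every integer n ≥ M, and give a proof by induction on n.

M = 5

At n = 4: 1875 < 2616, so the inequality fails and M ≥ 5. We prove 3·5^n ≥ 40n^3 + 14n for all n ≥ 5.
Base case (n = 5): 3·5^n = 9375 and 40n^3 + 14n = 5070, so 9375 ≥ 5070.
Suppose the result is true for n = j, so 3·5^j ≥ 40j^3 + 14j.
Then 3·5^(j + 1) = 5·(3·5^j) ≥ 5·(40j^3 + 14j).
Also, for j ≥ 5 we have 5·(40j^3 + 14j) ≥ 40(j+1)^3 + 14(j+1), since 5·(40j^3 + 14j) − (40(j+1)^3 + 14(j+1)) = 160j^3 - 120j^2 - 64j - 54, which is nonnegative for all j ≥ 5.
Combining, 3·5^(j + 1) ≥ 40(j+1)^3 + 14(j+1).
Hence, by induction on n, the claim holds for every n ≥ 5.
Hence the smallest such M is 5.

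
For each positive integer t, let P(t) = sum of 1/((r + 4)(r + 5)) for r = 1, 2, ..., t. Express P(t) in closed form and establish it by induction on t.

We claim P(t) = t/(5(t + 5)) for all t ≥ 1.
Base step (t = 1): P(1) = 1/30, and the closed form gives 1/30. They agree.
Inductive step: assume the claim holds for t = r, so P(r) = r/(5(r + 5)).
Then P(r+1) = P(r) + (1/((r + 5)(r + 6))) = (r/(5(r + 5))) + (1/((r + 5)(r + 6))).
Simplifying, P(r+1) = (r + 1)/(5(r + 6)) = (r+1)/(5((r+1) + 5)),
which is the closed form with t = r+1.
By the principle of mathematical induction, the result holds for all t ≥ 1.

P(t) = t/(5(t + 5))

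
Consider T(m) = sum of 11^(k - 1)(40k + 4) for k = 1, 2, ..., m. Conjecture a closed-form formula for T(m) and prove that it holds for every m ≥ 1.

We claim T(m) = 4·11^m·m for all m ≥ 1.
When m = 1: T(1) = 44, and the closed form gives 44. They agree.
Inductive step: assume the claim holds for m = k, so T(k) = 4·11^k·k.
Then T(k+1) = T(k) + (11^k(40k + 44)) = (4·11^k·k) + (11^k(40k + 44)).
Simplifying, T(k+1) = 44·11^k(k + 1) = 4·11^(k+1)·(k+1),
which is the closed form with m = k+1.
By the principle of mathematical induction, the result holds for all m ≥ 1.

T(m) = 4·11^m·m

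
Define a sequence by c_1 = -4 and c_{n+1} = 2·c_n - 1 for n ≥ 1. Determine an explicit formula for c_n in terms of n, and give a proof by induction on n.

c_n = -5·2^(n - 1) + 1

Computing the first terms: c_1 = -4, c_2 = -9, c_3 = -19. This suggests c_n = -5·2^(n - 1) + 1.
Base step (n = 1): the formula gives -4 = -4 = c_1.
For the inductive step, assume it holds for an arbitrary r ≥ 1, so c_r = -5·2^(r - 1) + 1.
Then c_{r+1} = 2·c_r - 1 = 2·(-5·2^(r - 1) + 1) - 1 = -5·2^r + 1 = -5·2^((r+1) - 1) + 1,
which is the claimed formula at n = r+1.
By induction, the statement is established for all n ≥ 1.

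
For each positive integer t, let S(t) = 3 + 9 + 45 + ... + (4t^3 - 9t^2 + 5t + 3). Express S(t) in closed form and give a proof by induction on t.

We claim S(t) = t(t^3 - t^2 - t + 4) for all t ≥ 1.
Base step (t = 1): S(1) = 3, and the closed form gives 3. They agree.
Suppose the result is true for t = j, so S(j) = j(j^3 - j^2 - j + 4).
Then S(j+1) = S(j) + (4j^3 + 3j^2 - j + 3) = (j(j^3 - j^2 - j + 4)) + (4j^3 + 3j^2 - j + 3).
Simplifying, S(j+1) = (j + 1)(j^3 + 2j^2 + 3) = (j+1)((j+1)^3 - (j+1)^2 - (j+1) + 4),
which is the closed form with t = j+1.
By the principle of mathematical induction, the result holds for all t ≥ 1.

S(t) = t(t^3 - t^2 - t + 4)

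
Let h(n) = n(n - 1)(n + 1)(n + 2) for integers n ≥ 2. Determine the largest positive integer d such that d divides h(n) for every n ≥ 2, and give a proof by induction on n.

Computing the first values: h(2) = 24 and h(3) = 120; gcd(24, 120) = 24, so d ≤ 24.
We prove 24 | n(n - 1)(n + 1)(n + 2) for all n ≥ 2 by induction on n.
Base step (n = 2): h(2) = 24 = 24·(1), so 24 | h(2).
Suppose the result is true for n = m, i.e. 24 | h(m). Then
h(m+1) − h(m) = m·(m+1)·(m+2)·(m+3) − (m-1)·m·(m+1)·(m+2) = m·(m+1)·(m+2)·[(m+3) − (m-1)] = 4·m·(m+1)·(m+2). The product of 3 consecutive integers is divisible by (3)! = 6, so h(m+1) − h(m) is divisible by 4·6 = 24. By the inductive hypothesis 24 | h(m), hence 24 | h(m+1).
By the principle of mathematical induction, the result holds for all n ≥ 2.
Therefore the largest such d is 24.

d = 24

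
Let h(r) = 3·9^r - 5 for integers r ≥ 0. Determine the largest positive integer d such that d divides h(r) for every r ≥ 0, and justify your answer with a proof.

d = 2

Computing the first values: h(0) = -2 and h(1) = 22; gcd(-2, 22) = 2, so d ≤ 2.
We prove 2 | 3·9^r - 5 for all r ≥ 0 by induction on r.
Base step (r = 0): h(0) = -2 = 2·(-1), so 2 | h(0).
For the inductive step, assume it holds for an arbitrary j ≥ 0, i.e. 2 | h(j). Then
h(j+1) = 3·9^(j+1) - 5 = 9·(3·9^j - 5) + 40 = 9·h(j) + 40. The first term is divisible by 2 by the inductive hypothesis, and 40 is divisible by 2. Hence 2 | h(j+1).
By the principle of mathematical induction, the result holds for all r ≥ 0.
Therefore the largest such d is 2.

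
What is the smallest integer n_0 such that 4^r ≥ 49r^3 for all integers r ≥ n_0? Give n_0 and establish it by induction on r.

n_0 = 8

At r = 7: 16384 < 16807, so the inequality fails and n_0 ≥ 8. We prove 4^r ≥ 49r^3 for all r ≥ 8.
For the base case r = 8: 4^r = 65536 and 49r^3 = 25088, so 65536 ≥ 25088.
Inductive step: suppose the statement holds for some p ≥ 8, so 4^p ≥ 49p^3.
Then 4^(p + 1) = 4·(4^p) ≥ 4·(49p^3).
Also, for p ≥ 8 we have 4·(49p^3) ≥ 49(p+1)^3, since 4 ≥ (1 + 1/p)^3 for all p ≥ 8.
Combining, 4^(p + 1) ≥ 49(p+1)^3.
This completes the induction.
Hence the smallest such n_0 is 8.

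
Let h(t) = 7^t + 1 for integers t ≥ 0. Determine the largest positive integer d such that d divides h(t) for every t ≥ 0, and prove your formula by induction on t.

d = 2

Computing the first values: h(0) = 2 and h(1) = 8; gcd(2, 8) = 2, so d ≤ 2.
We prove 2 | 7^t + 1 for all t ≥ 0 by induction on t.
Base step (t = 0): h(0) = 2 = 2·(1), so 2 | h(0).
For the inductive step, assume it holds for an arbitrary r ≥ 0, i.e. 2 | h(r). Then
h(r+1) = 7^(r+1) + 1 = 7·(7^r + 1) - 6 = 7·h(r) - 6. The first term is divisible by 2 by the inductive hypothesis, and -6 is divisible by 2. Hence 2 | h(r+1).
By induction, the statement is established for all t ≥ 0.
Therefore the largest such d is 2.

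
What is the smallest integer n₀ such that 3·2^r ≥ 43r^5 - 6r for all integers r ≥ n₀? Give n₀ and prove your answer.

n₀ = 28

At r = 27: 402653184 < 617002839, so the inequality fails and n₀ ≥ 28. We prove 3·2^r ≥ 43r^5 - 6r for all r ≥ 28.
When r = 28: 3·2^r = 805306368 and 43r^5 - 6r = 740045656, so 805306368 ≥ 740045656.
Inductive step: assume the claim holds for r = m, so 3·2^m ≥ 43m^5 - 6m.
Then 3·2^(m + 1) = 2·(3·2^m) ≥ 2·(43m^5 - 6m).
Also, for m ≥ 28 we have 2·(43m^5 - 6m) ≥ 43(m+1)^5 - 6(m+1), since 2·(43m^5 - 6m) − (43(m+1)^5 - 6(m+1)) = 43m^5 - 215m^4 - 430m^3 - 430m^2 - 221m - 37, which is nonnegative for all m ≥ 28.
Combining, 3·2^(m + 1) ≥ 43(m+1)^5 - 6(m+1).
Hence, by induction on r, the claim holds for every r ≥ 28.
Hence the smallest such n₀ is 28.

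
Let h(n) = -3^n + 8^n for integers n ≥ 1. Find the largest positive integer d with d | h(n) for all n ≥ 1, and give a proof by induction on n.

Computing the first values: h(1) = 5 and h(2) = 55; gcd(5, 55) = 5, so d ≤ 5.
We prove 5 | -3^n + 8^n for all n ≥ 1 by induction on n.
For the base case n = 1: h(1) = 5 = 5·(1), so 5 | h(1).
For the inductive step, assume it holds for an arbitrary i ≥ 1, i.e. 5 | h(i). Then
8^{i+1} − 3^{i+1} = 8·8^i − 3·3^i = 8·(8^i − 3^i) + (5)·3^i. The first term is divisible by 5 by the inductive hypothesis, and the second term (5)·3^i is divisible by 5 since 5 | 5. Hence 5 | h(i+1).
This completes the induction.
Therefore the largest such d is 5.

d = 5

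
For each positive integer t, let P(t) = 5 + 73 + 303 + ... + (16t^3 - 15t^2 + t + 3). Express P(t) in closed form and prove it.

We claim P(t) = t(4t^3 + 3t^2 - 3t + 1) for all t ≥ 1.
For the base case t = 1: P(1) = 5, and the closed form gives 5. They agree.
Inductive step: suppose the statement holds for some p ≥ 1, so P(p) = p(4p^3 + 3p^2 - 3p + 1).
Then P(p+1) = P(p) + (16p^3 + 33p^2 + 19p + 5) = (p(4p^3 + 3p^2 - 3p + 1)) + (16p^3 + 33p^2 + 19p + 5).
Simplifying, P(p+1) = (p + 1)(4p^3 + 15p^2 + 15p + 5) = (p+1)(4(p+1)^3 + 3(p+1)^2 - 3(p+1) + 1),
which is the closed form with t = p+1.
By induction, the statement is established for all t ≥ 1.

P(t) = t(4t^3 + 3t^2 - 3t + 1)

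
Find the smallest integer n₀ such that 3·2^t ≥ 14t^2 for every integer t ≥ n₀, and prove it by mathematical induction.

n₀ = 9

At t = 8: 768 < 896, so the inequality fails and n₀ ≥ 9. We prove 3·2^t ≥ 14t^2 for all t ≥ 9.
Base step (t = 9): 3·2^t = 1536 and 14t^2 = 1134, so 1536 ≥ 1134.
Inductive step: suppose the statement holds for some j ≥ 9, so 3·2^j ≥ 14j^2.
Then 3·2^(j + 1) = 2·(3·2^j) ≥ 2·(14j^2).
Also, for j ≥ 9 we have 2·(14j^2) ≥ 14(j+1)^2, since 2 ≥ (1 + 1/j)^2 for all j ≥ 9.
Combining, 3·2^(j + 1) ≥ 14(j+1)^2.
Hence, by induction on t, the claim holds for every t ≥ 9.
Hence the smallest such n₀ is 9.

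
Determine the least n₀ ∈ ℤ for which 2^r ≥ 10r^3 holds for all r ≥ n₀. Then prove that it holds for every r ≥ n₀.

n₀ = 16

At r = 15: 32768 < 33750, so the inequality fails and n₀ ≥ 16. We prove 2^r ≥ 10r^3 for all r ≥ 16.
Base case (r = 16): 2^r = 65536 and 10r^3 = 40960, so 65536 ≥ 40960.
For the inductive step, assume it holds for an arbitrary k ≥ 16, so 2^k ≥ 10k^3.
Then 2^(k + 1) = 2·(2^k) ≥ 2·(10k^3).
Also, for k ≥ 16 we have 2·(10k^3) ≥ 10(k+1)^3, since 2 ≥ (1 + 1/k)^3 for all k ≥ 16.
Combining, 2^(k + 1) ≥ 10(k+1)^3.
This completes the induction.
Hence the smallest such n₀ is 16.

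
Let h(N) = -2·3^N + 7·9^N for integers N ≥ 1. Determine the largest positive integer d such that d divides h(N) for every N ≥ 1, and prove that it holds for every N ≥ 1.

d = 3

Computing the first values: h(1) = 57 and h(2) = 549; gcd(57, 549) = 3, so d ≤ 3.
We prove 3 | -2·3^N + 7·9^N for all N ≥ 1 by induction on N.
When N = 1: h(1) = 57 = 3·(19), so 3 | h(1).
For the inductive step, assume it holds for an arbitrary k ≥ 1, i.e. 3 | h(k). Then
h(k+1) − 9·h(k) = (-2·3^(k+1) + 7·9^(k+1)) − 9·(-2·3^k + 7·9^k) = (-2)·3^k·(3 − 9) = (12)·3^k. Since 3 | h(k) by the inductive hypothesis, 3 | 9·h(k); and 3 | 12 since 12 = 3·4. Therefore 3 | h(k+1).
By the principle of mathematical induction, the result holds for all N ≥ 1.
Therefore the largest such d is 3.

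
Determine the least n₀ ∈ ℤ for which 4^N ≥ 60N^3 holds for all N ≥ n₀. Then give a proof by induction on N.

At N = 7: 16384 < 20580, so the inequality fails and n₀ ≥ 8. We prove 4^N ≥ 60N^3 for all N ≥ 8.
Base case (N = 8): 4^N = 65536 and 60N^3 = 30720, so 65536 ≥ 30720.
Suppose the result is true for N = j, so 4^j ≥ 60j^3.
Then 4^(j + 1) = 4·(4^j) ≥ 4·(60j^3).
Also, for j ≥ 8 we have 4·(60j^3) ≥ 60(j+1)^3, since 4 ≥ (1 + 1/j)^3 for all j ≥ 8.
Combining, 4^(j + 1) ≥ 60(j+1)^3.
This completes the induction.
Hence the smallest such n₀ is 8.

n₀ = 8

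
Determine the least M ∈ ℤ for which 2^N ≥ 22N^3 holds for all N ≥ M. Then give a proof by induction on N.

At N = 16: 65536 < 90112, so the inequality fails and M ≥ 17. We prove 2^N ≥ 22N^3 for all N ≥ 17.
Base case (N = 17): 2^N = 131072 and 22N^3 = 108086, so 131072 ≥ 108086.
For the inductive step, assume it holds for an arbitrary m ≥ 17, so 2^m ≥ 22m^3.
Then 2^(m + 1) = 2·(2^m) ≥ 2·(22m^3).
Also, for m ≥ 17 we have 2·(22m^3) ≥ 22(m+1)^3, since 2 ≥ (1 + 1/m)^3 for all m ≥ 17.
Combining, 2^(m + 1) ≥ 22(m+1)^3.
By induction, the statement is established for all N ≥ 17.
Hence the smallest such M is 17.

M = 17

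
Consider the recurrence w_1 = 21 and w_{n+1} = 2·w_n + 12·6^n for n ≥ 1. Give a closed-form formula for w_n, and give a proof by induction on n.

w_n = 3·2^(n - 1) + 3·6^n

Computing the first terms: w_1 = 21, w_2 = 114, w_3 = 660. This suggests w_n = 3·2^(n - 1) + 3·6^n.
When n = 1: the formula gives 21 = 21 = w_1.
For the inductive step, assume it holds for an arbitrary r ≥ 1, so w_r = 3·2^(r - 1) + 3·6^r.
Then w_{r+1} = 2·w_r + 12·6^r = 2·(3·2^(r - 1) + 3·6^r) + 12·6^r = 3·2^r + 3·6^(r + 1) = 3·2^((r+1) - 1) + 3·6^(r+1),
which is the claimed formula at n = r+1.
Hence, by induction on n, the claim holds for every n ≥ 1.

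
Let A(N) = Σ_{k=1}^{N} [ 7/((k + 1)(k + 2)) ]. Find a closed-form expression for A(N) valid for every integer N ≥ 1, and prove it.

A(N) = 7N/(2(N + 2))

We claim A(N) = 7N/(2(N + 2)) for all N ≥ 1.
Base step (N = 1): A(1) = 7/6, and the closed form gives 7/6. They agree.
For the inductive step, assume it holds for an arbitrary k ≥ 1, so A(k) = 7k/(2(k + 2)).
Then A(k+1) = A(k) + (7/((k + 2)(k + 3))) = (7k/(2(k + 2))) + (7/((k + 2)(k + 3))).
Simplifying, A(k+1) = 7(k + 1)/(2(k + 3)) = 7(k+1)/(2((k+1) + 2)),
which is the closed form with N = k+1.
Hence, by induction on N, the claim holds for every N ≥ 1.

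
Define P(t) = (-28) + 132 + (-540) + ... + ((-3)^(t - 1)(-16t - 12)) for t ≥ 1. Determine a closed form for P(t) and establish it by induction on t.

P(t) = 4(-3)^t(t + 1) - 4

We claim P(t) = 4(-3)^t(t + 1) - 4 for all t ≥ 1.
Base step (t = 1): P(1) = -28, and the closed form gives -28. They agree.
Suppose the result is true for t = i, so P(i) = 4(-3)^i(i + 1) - 4.
Then P(i+1) = P(i) + ((-3)^i(-16i - 28)) = (4(-3)^i(i + 1) - 4) + ((-3)^i(-16i - 28)).
Simplifying, P(i+1) = -12(-3)^i·i - 24(-3)^i - 4 = 4(-3)^(i+1)((i+1) + 1) - 4,
which is the closed form with t = i+1.
By induction, the statement is established for all t ≥ 1.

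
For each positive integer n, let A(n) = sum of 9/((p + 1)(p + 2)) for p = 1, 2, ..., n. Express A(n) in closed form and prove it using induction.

We claim A(n) = 9n/(2(n + 2)) for all n ≥ 1.
When n = 1: A(1) = 3/2, and the closed form gives 3/2. They agree.
Inductive step: assume the claim holds for n = p, so A(p) = 9p/(2(p + 2)).
Then A(p+1) = A(p) + (9/((p + 2)(p + 3))) = (9p/(2(p + 2))) + (9/((p + 2)(p + 3))).
Simplifying, A(p+1) = 9(p + 1)/(2(p + 3)) = 9(p+1)/(2((p+1) + 2)),
which is the closed form with n = p+1.
Hence, by induction on n, the claim holds for every n ≥ 1.

A(n) = 9n/(2(n + 2))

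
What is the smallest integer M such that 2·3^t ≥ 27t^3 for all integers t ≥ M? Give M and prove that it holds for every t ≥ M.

M = 9

At t = 8: 13122 < 13824, so the inequality fails and M ≥ 9. We prove 2·3^t ≥ 27t^3 for all t ≥ 9.
Base case (t = 9): 2·3^t = 39366 and 27t^3 = 19683, so 39366 ≥ 19683.
For the inductive step, assume it holds for an arbitrary k ≥ 9, so 2·3^k ≥ 27k^3.
Then 2·3^(k + 1) = 3·(2·3^k) ≥ 3·(27k^3).
Also, for k ≥ 9 we have 3·(27k^3) ≥ 27(k+1)^3, since 3 ≥ (1 + 1/k)^3 for all k ≥ 9.
Combining, 2·3^(k + 1) ≥ 27(k+1)^3.
By induction, the statement is established for all t ≥ 9.
Hence the smallest such M is 9.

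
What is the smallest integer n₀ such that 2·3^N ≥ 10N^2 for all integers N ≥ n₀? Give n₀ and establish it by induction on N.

n₀ = 4

At N = 3: 54 < 90, so the inequality fails and n₀ ≥ 4. We prove 2·3^N ≥ 10N^2 for all N ≥ 4.
When N = 4: 2·3^N = 162 and 10N^2 = 160, so 162 ≥ 160.
Inductive step: suppose the statement holds for some j ≥ 4, so 2·3^j ≥ 10j^2.
Then 2·3^(j + 1) = 3·(2·3^j) ≥ 3·(10j^2).
Also, for j ≥ 4 we have 3·(10j^2) ≥ 10(j+1)^2, since 3 ≥ (1 + 1/j)^2 for all j ≥ 4.
Combining, 2·3^(j + 1) ≥ 10(j+1)^2.
This completes the induction.
Hence the smallest such n₀ is 4.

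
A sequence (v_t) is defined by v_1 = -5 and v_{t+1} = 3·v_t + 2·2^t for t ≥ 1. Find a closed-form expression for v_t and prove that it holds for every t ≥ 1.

Computing the first terms: v_1 = -5, v_2 = -11, v_3 = -25. This suggests v_t = -2^(t + 1) - 3^(t - 1).
For the base case t = 1: the formula gives -5 = -5 = v_1.
For the inductive step, assume it holds for an arbitrary j ≥ 1, so v_j = -2^(j + 1) - 3^(j - 1).
Then v_{j+1} = 3·v_j + 2·2^j = 3·(-2^(j + 1) - 3^(j - 1)) + 2·2^j = -2^(j + 2) - 3^j = -2^((j+1) + 1) - 3^((j+1) - 1),
which is the claimed formula at t = j+1.
This completes the induction.

v_t = -2^(t + 1) - 3^(t - 1)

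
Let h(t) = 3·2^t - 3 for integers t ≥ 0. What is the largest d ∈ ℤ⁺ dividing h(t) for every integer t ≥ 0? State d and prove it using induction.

d = 3

Computing the first values: h(0) = 0 and h(1) = 3; gcd(0, 3) = 3, so d ≤ 3.
We prove 3 | 3·2^t - 3 for all t ≥ 0 by induction on t.
Base case (t = 0): h(0) = 0 = 3·(0), so 3 | h(0).
Inductive step: suppose the statement holds for some r ≥ 0, i.e. 3 | h(r). Then
h(r+1) = 3·2^(r+1) - 3 = 2·(3·2^r - 3) + 3 = 2·h(r) + 3. The first term is divisible by 3 by the inductive hypothesis, and 3 is divisible by 3. Hence 3 | h(r+1).
Hence, by induction on t, the claim holds for every t ≥ 0.
Therefore the largest such d is 3.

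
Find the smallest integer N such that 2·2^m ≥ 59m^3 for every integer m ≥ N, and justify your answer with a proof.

At m = 17: 262144 < 289867, so the inequality fails and N ≥ 18. We prove 2·2^m ≥ 59m^3 for all m ≥ 18.
When m = 18: 2·2^m = 524288 and 59m^3 = 344088, so 524288 ≥ 344088.
For the inductive step, assume it holds for an arbitrary k ≥ 18, so 2·2^k ≥ 59k^3.
Then 2·2^(k + 1) = 2·(2·2^k) ≥ 2·(59k^3).
Also, for k ≥ 18 we have 2·(59k^3) ≥ 59(k+1)^3, since 2 ≥ (1 + 1/k)^3 for all k ≥ 18.
Combining, 2·2^(k + 1) ≥ 59(k+1)^3.
By the principle of mathematical induction, the result holds for all m ≥ 18.
Hence the smallest such N is 18.

N = 18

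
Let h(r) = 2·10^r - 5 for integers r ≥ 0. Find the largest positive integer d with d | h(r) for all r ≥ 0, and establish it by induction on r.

d = 3

Computing the first values: h(0) = -3 and h(1) = 15; gcd(-3, 15) = 3, so d ≤ 3.
We prove 3 | 2·10^r - 5 for all r ≥ 0 by induction on r.
When r = 0: h(0) = -3 = 3·(-1), so 3 | h(0).
Inductive step: suppose the statement holds for some p ≥ 0, i.e. 3 | h(p). Then
h(p+1) = 2·10^(p+1) - 5 = 10·(2·10^p - 5) + 45 = 10·h(p) + 45. The first term is divisible by 3 by the inductive hypothesis, and 45 is divisible by 3. Hence 3 | h(p+1).
This completes the induction.
Therefore the largest such d is 3.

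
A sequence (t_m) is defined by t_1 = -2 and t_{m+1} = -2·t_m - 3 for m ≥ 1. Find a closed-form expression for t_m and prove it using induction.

Computing the first terms: t_1 = -2, t_2 = 1, t_3 = -5. This suggests t_m = -(-2)^(m - 1) - 1.
Base step (m = 1): the formula gives -2 = -2 = t_1.
Inductive step: suppose the statement holds for some k ≥ 1, so t_k = -(-2)^(k - 1) - 1.
Then t_{k+1} = -2·t_k - 3 = -2·(-(-2)^(k - 1) - 1) - 3 = -(-2)^k - 1 = -(-2)^((k+1) - 1) - 1,
which is the claimed formula at m = k+1.
Hence, by induction on m, the claim holds for every m ≥ 1.

t_m = -(-2)^(m - 1) - 1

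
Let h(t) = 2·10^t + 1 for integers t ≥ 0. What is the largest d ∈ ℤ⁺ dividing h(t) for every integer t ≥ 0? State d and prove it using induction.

Computing the first values: h(0) = 3 and h(1) = 21; gcd(3, 21) = 3, so d ≤ 3.
We prove 3 | 2·10^t + 1 for all t ≥ 0 by induction on t.
When t = 0: h(0) = 3 = 3·(1), so 3 | h(0).
Inductive step: suppose the statement holds for some j ≥ 0, i.e. 3 | h(j). Then
h(j+1) = 2·10^(j+1) + 1 = 10·(2·10^j + 1) - 9 = 10·h(j) - 9. The first term is divisible by 3 by the inductive hypothesis, and -9 is divisible by 3. Hence 3 | h(j+1).
This completes the induction.
Therefore the largest such d is 3.

d = 3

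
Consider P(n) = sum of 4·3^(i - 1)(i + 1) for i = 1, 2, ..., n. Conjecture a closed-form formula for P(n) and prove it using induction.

We claim P(n) = 3^n(2n + 1) - 1 for all n ≥ 1.
Base case (n = 1): P(1) = 8, and the closed form gives 8. They agree.
Inductive step: assume the claim holds for n = i, so P(i) = 3^i(2i + 1) - 1.
Then P(i+1) = P(i) + (4·3^i(i + 2)) = (3^i(2i + 1) - 1) + (4·3^i(i + 2)).
Simplifying, P(i+1) = 6·3^i·i + 9·3^i - 1 = 3^(i+1)(2(i+1) + 1) - 1,
which is the closed form with n = i+1.
This completes the induction.

P(n) = 3^n(2n + 1) - 1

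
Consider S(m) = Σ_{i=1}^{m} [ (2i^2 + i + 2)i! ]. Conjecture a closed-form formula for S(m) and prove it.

We claim S(m) = (2m + 1)(m + 1)! - 1 for all m ≥ 1.
For the base case m = 1: S(1) = 5, and the closed form gives 5. They agree.
Inductive step: assume the claim holds for m = i, so S(i) = (2i + 1)(i + 1)! - 1.
Then S(i+1) = S(i) + ((2i^2 + 5i + 5)(i + 1)!) = ((2i + 1)(i + 1)! - 1) + ((2i^2 + 5i + 5)(i + 1)!).
Simplifying, S(i+1) = (2(i+1) + 1)((i+1) + 1)! - 1,
which is the closed form with m = i+1.
By induction, the statement is established for all m ≥ 1.

S(m) = (2m + 1)(m + 1)! - 1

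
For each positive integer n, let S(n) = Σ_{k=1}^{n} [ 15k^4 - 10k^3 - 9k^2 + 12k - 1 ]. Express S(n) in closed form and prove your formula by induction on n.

S(n) = n(3n^4 + 5n^3 - 3n^2 - n + 3)

We claim S(n) = n(3n^4 + 5n^3 - 3n^2 - n + 3) for all n ≥ 1.
When n = 1: S(1) = 7, and the closed form gives 7. They agree.
Inductive step: suppose the statement holds for some k ≥ 1, so S(k) = k(3k^4 + 5k^3 - 3k^2 - k + 3).
Then S(k+1) = S(k) + (15k^4 + 50k^3 + 51k^2 + 24k + 7) = (k(3k^4 + 5k^3 - 3k^2 - k + 3)) + (15k^4 + 50k^3 + 51k^2 + 24k + 7).
Simplifying, S(k+1) = (k + 1)(3k^4 + 17k^3 + 30k^2 + 20k + 7) = (k+1)(3(k+1)^4 + 5(k+1)^3 - 3(k+1)^2 - (k+1) + 3),
which is the closed form with n = k+1.
This completes the induction.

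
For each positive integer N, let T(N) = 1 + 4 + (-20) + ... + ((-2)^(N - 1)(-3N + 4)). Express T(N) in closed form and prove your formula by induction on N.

We claim T(N) = (-2)^N(N - 1) + 1 for all N ≥ 1.
For the base case N = 1: T(1) = 1, and the closed form gives 1. They agree.
Suppose the result is true for N = m, so T(m) = (-2)^m(m - 1) + 1.
Then T(m+1) = T(m) + ((-2)^m(-3m + 1)) = ((-2)^m(m - 1) + 1) + ((-2)^m(-3m + 1)).
Simplifying, T(m+1) = (-2)^(m + 1)m + 1 = (-2)^(m+1)((m+1) - 1) + 1,
which is the closed form with N = m+1.
This completes the induction.

T(N) = (-2)^N(N - 1) + 1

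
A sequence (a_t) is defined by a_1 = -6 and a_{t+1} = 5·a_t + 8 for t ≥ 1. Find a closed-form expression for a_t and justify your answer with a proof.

a_t = -4·5^(t - 1) - 2

Computing the first terms: a_1 = -6, a_2 = -22, a_3 = -102. This suggests a_t = -4·5^(t - 1) - 2.
Base case (t = 1): the formula gives -6 = -6 = a_1.
For the inductive step, assume it holds for an arbitrary k ≥ 1, so a_k = -4·5^(k - 1) - 2.
Then a_{k+1} = 5·a_k + 8 = 5·(-4·5^(k - 1) - 2) + 8 = -4·5^k - 2 = -4·5^((k+1) - 1) - 2,
which is the claimed formula at t = k+1.
Hence, by induction on t, the claim holds for every t ≥ 1.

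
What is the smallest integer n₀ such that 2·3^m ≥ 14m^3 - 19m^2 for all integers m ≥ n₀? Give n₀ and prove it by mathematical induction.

n₀ = 7

At m = 6: 1458 < 2340, so the inequality fails and n₀ ≥ 7. We prove 2·3^m ≥ 14m^3 - 19m^2 for all m ≥ 7.
When m = 7: 2·3^m = 4374 and 14m^3 - 19m^2 = 3871, so 4374 ≥ 3871.
Inductive step: assume the claim holds for m = k, so 2·3^k ≥ 14k^3 - 19k^2.
Then 2·3^(k + 1) = 3·(2·3^k) ≥ 3·(14k^3 - 19k^2).
Also, for k ≥ 7 we have 3·(14k^3 - 19k^2) ≥ 14(k+1)^3 - 19(k+1)^2, since 3·(14k^3 - 19k^2) − (14(k+1)^3 - 19(k+1)^2) = 28k^3 - 80k^2 - 4k + 5, which is nonnegative for all k ≥ 7.
Combining, 2·3^(k + 1) ≥ 14(k+1)^3 - 19(k+1)^2.
By the principle of mathematical induction, the result holds for all m ≥ 7.
Hence the smallest such n₀ is 7.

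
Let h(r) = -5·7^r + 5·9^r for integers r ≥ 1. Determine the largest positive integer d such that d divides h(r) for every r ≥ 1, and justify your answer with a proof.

Computing the first values: h(1) = 10 and h(2) = 160; gcd(10, 160) = 10, so d ≤ 10.
We prove 10 | -5·7^r + 5·9^r for all r ≥ 1 by induction on r.
When r = 1: h(1) = 10 = 10·(1), so 10 | h(1).
Inductive step: assume the claim holds for r = j, i.e. 10 | h(j). Then
h(j+1) − 9·h(j) = (-5·7^(j+1) + 5·9^(j+1)) − 9·(-5·7^j + 5·9^j) = (-5)·7^j·(7 − 9) = (10)·7^j. Since 10 | h(j) by the inductive hypothesis, 10 | 9·h(j); and 10 | 10 since 10 = 10·1. Therefore 10 | h(j+1).
This completes the induction.
Therefore the largest such d is 10.

d = 10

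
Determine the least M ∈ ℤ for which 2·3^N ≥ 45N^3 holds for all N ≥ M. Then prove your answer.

At N = 8: 13122 < 23040, so the inequality fails and M ≥ 9. We prove 2·3^N ≥ 45N^3 for all N ≥ 9.
For the base case N = 9: 2·3^N = 39366 and 45N^3 = 32805, so 39366 ≥ 32805.
Inductive step: suppose the statement holds for some j ≥ 9, so 2·3^j ≥ 45j^3.
Then 2·3^(j + 1) = 3·(2·3^j) ≥ 3·(45j^3).
Also, for j ≥ 9 we have 3·(45j^3) ≥ 45(j+1)^3, since 3 ≥ (1 + 1/j)^3 for all j ≥ 9.
Combining, 2·3^(j + 1) ≥ 45(j+1)^3.
By induction, the statement is established for all N ≥ 9.
Hence the smallest such M is 9.

M = 9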